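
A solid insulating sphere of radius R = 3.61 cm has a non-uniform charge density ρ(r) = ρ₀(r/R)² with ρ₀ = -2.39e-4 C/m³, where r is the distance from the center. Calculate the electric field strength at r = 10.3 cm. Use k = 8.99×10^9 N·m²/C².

E ≈ 2.39×10^4 V/m

Use a concentric Gaussian sphere at r = 10.3 cm (r > R, all charge enclosed).
Q_enc = 4π ∫₀^R ρ₀(r'/R)^2 r'² dr' = 4πρ₀R³/5 = -2.826×10^-8 C.
Since E is radial and uniform over the Gaussian sphere, Φ = E·4πr² = Q_enc/ε₀.
E = k|Q_enc|/r² = (8.99×10^9)(2.826e-8)/(0.103)² = 2.39e4 N/C.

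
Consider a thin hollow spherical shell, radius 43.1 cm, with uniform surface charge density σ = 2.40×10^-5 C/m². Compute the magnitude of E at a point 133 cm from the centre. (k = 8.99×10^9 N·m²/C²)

E = 2.85e5 N/C

Use a concentric Gaussian sphere at r = 133 cm (r > 43.1 cm).
The entire shell is enclosed: Q_enc = σ·4πR² = (2.40×10^-5)·4π·(0.431)² = 5.602e-5 C.
Gauss's law: E·4πr² = Q_enc/ε₀.
E = k|Q_enc|/r² = (8.99×10^9)(5.602×10^-5)/(1.33)² = 2.85×10^5 N/C.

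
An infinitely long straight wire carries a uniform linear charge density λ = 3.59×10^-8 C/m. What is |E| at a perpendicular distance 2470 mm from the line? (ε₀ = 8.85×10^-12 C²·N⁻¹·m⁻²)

Take a coaxial cylindrical Gaussian surface of radius r = 2470 mm and length L.
Q_enc = λL, so λ_enc = 3.59e-8 C/m.
By Gauss's law (flux through the curved wall only), E·2πrL = λ_enc L/ε₀.
E = |λ_enc|/(2πε₀r) = (3.59e-8)/(2π·8.85×10^-12·2.47) = 261 N/C.

261 N/C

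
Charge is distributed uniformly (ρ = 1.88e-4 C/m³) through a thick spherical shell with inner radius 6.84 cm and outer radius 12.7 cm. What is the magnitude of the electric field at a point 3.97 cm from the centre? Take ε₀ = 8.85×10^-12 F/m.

Symmetry ⇒ E = E(r) r̂. Gaussian sphere of radius r = 3.97 cm (r < 6.84 cm, inside the empty cavity).
No charge is enclosed, so by Gauss's law E·4πr² = 0 ⇒ E = 0.

E = 0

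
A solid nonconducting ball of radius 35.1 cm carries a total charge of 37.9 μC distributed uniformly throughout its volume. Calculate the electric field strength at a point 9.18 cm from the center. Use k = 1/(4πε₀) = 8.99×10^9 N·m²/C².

|E| = 7.23e5 N/C

By spherical symmetry E is radial; choose a Gaussian sphere of radius r = 9.18 cm (r < R).
Only the charge within r is enclosed: Q_enc = Q·(r/R)³ = (37.9 μC)·(9.18 cm/35.1 cm)³ = 6.78e-7 C.
By Gauss's law, ∮E·dA = E·4πr² = Q_enc/ε₀.
E = k|Q_enc|/r² = (8.99×10^9)(6.78×10^-7)/(0.0918)² = 7.23×10^5 N/C.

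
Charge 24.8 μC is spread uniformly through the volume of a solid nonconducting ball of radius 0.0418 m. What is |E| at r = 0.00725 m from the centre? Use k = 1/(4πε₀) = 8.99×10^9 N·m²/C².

2.21e7 N/C

By spherical symmetry E is radial; choose a Gaussian sphere of radius r = 0.00725 m (r < R).
For a uniform sphere the enclosed fraction is (r/R)³, so Q_enc = (24.8 μC)(0.00725/0.0418)³ = 1.294e-7 C.
Gauss's law: E·4πr² = Q_enc/ε₀.
E = k|Q_enc|/r² = (8.99×10^9)(1.294×10^-7)/(0.00725)² = 2.21e7 N/C.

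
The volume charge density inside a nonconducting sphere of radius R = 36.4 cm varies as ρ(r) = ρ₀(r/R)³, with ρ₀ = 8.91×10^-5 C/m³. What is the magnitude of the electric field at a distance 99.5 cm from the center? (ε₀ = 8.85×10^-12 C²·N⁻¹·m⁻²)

Symmetry ⇒ E = E(r) r̂. Gaussian sphere of radius r = 99.5 cm (r > R, all charge enclosed).
Q_enc = 4π ∫₀^R ρ₀(r'/R)^3 r'² dr' = 4πρ₀R³/6 = 9.00×10^-6 C.
Since E is radial and uniform over the Gaussian sphere, Φ = E·4πr² = Q_enc/ε₀.
E = |Q_enc|/(4πε₀r²) = (9.00e-6)/(4π·8.85×10^-12·(0.995)²) = 8.17e4 N/C.

|E| = 8.17e4 N/C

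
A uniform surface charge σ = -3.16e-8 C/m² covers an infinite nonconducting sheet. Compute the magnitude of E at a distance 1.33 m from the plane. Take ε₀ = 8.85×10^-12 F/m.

By planar symmetry E is perpendicular to the sheet and uniform; use a Gaussian pillbox with flat faces of area A on each side of the sheet.
Flux Φ = 2EA and Q_enc = σA, so 2EA = σA/ε₀ ⇒ E = |σ|/(2ε₀), independent of distance.
E = |σ|/(2ε₀) = (3.16e-8)/(2·8.85×10^-12) = 1.79×10^3 N/C.

|E| ≈ 1.79×10^3 V/m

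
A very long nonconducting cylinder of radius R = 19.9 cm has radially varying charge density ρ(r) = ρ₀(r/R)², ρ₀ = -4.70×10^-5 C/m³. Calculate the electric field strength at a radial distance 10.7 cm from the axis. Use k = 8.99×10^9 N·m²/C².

Coaxial Gaussian cylinder, radius r = 10.7 cm, length L (r < R).
λ_enc = ∫₀^r ρ(r')·2πr' dr' = (2πρ₀/R²)·r^4/4 = -2.444e-7 C/m.
By Gauss's law (flux through the curved wall only), E·2πrL = λ_enc L/ε₀.
E = 2k|λ_enc|/r = 2(8.99×10^9)(2.444×10^-7)/(0.107) = 4.11×10^4 N/C.

E = 4.11×10^4 N/C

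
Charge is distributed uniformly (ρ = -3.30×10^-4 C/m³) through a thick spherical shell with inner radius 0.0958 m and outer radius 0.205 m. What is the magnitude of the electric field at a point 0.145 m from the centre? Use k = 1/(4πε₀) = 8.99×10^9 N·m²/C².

E = 1.28×10^6 N/C

Take a concentric spherical Gaussian surface of radius r = 0.145 m (within the shell material, 0.0958 m < r < 0.205 m).
Only the shell between 0.0958 m and r is enclosed: Q_enc = ρ·(4π/3)(r³ − a³) = (-3.30×10^-4)·(4π/3)·((0.145)³ − (0.0958)³) = -2.999e-6 C.
Since E is radial and uniform over the Gaussian sphere, Φ = E·4πr² = Q_enc/ε₀.
E = k|Q_enc|/r² = (8.99×10^9)(2.999e-6)/(0.145)² = 1.28e6 N/C.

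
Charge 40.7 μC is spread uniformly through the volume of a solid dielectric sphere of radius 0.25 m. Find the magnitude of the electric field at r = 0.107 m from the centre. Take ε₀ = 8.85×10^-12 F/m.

|E| = 2.51×10^6 N/C

Symmetry ⇒ E = E(r) r̂. Gaussian sphere of radius r = 0.107 m (r < R).
Only the charge within r is enclosed: Q_enc = Q·(r/R)³ = (40.7 μC)·(0.107 m/0.25 m)³ = 3.191e-6 C.
By Gauss's law, ∮E·dA = E·4πr² = Q_enc/ε₀.
E = |Q_enc|/(4πε₀r²) = (3.191×10^-6)/(4π·8.85×10^-12·(0.107)²) = 2.51e6 N/C.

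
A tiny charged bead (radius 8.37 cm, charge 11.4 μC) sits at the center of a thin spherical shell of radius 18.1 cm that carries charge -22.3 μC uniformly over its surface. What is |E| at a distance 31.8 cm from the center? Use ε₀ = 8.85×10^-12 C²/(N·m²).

|E| = 9.69×10^5 V/m

Take a concentric spherical Gaussian surface of radius r = 31.8 cm (r > 18.1 cm, enclosing both).
Q_enc = (11.4 μC) + (-22.3 μC) = -1.09×10^-5 C.
By Gauss's law, ∮E·dA = E·4πr² = Q_enc/ε₀.
E = |Q_enc|/(4πε₀r²) = (1.09e-5)/(4π·8.85×10^-12·(0.318)²) = 9.69×10^5 N/C.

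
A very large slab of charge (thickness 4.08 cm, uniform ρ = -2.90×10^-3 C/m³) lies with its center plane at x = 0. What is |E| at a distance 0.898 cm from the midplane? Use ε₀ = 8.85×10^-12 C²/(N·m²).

|E| = 2.94×10^6 N/C

By symmetry E is perpendicular to the slab. A Gaussian pillbox from −0.898 cm to +0.898 cm (face area A) lies entirely within the slab.
Q_enc = ρ·(2x)·A and flux = 2EA, so 2EA = 2ρxA/ε₀ ⇒ E = |ρ|x/ε₀.
E = (2.90e-3)(0.00898)/(8.85×10^-12) = 2.94×10^6 N/C.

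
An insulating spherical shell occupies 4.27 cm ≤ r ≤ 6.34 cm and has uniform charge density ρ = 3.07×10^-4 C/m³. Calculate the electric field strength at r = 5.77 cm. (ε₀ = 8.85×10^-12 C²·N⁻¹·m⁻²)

|E| = 3.97×10^5 N/C

By spherical symmetry E is radial; choose a Gaussian sphere of radius r = 5.77 cm (within the shell material, 4.27 cm < r < 6.34 cm).
Enclosed charge is the volume from a to r: Q_enc = (4π/3)ρ(r³ − a³) = 1.469×10^-7 C.
By Gauss's law, ∮E·dA = E·4πr² = Q_enc/ε₀.
E = |Q_enc|/(4πε₀r²) = (1.469×10^-7)/(4π·8.85×10^-12·(0.0577)²) = 3.97×10^5 N/C.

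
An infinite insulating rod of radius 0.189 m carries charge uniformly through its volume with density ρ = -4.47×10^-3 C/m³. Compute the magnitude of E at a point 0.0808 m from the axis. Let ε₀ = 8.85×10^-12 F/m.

Take a coaxial cylindrical Gaussian surface of radius r = 0.0808 m and length L (r < R).
Enclosed charge per unit length: λ_enc = ρ·πr² = (-4.47e-3)π(0.0808)² = -9.168×10^-5 C/m.
Applying ∮E·dA = Q_enc/ε₀ with the end caps contributing no flux:
E = |λ_enc|/(2πε₀r) = (9.168×10^-5)/(2π·8.85×10^-12·0.0808) = 2.04×10^7 N/C.

|E| ≈ 2.04e7 N/C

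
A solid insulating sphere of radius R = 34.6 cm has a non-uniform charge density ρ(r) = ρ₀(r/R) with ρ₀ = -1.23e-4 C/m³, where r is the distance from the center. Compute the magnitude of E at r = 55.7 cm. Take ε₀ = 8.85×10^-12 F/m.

Symmetry ⇒ E = E(r) r̂. Gaussian sphere of radius r = 55.7 cm (r > R, all charge enclosed).
Q_enc = 4π ∫₀^R ρ₀(r'/R)^1 r'² dr' = 4πρ₀R³/4 = -1.601×10^-5 C.
By Gauss's law, ∮E·dA = E·4πr² = Q_enc/ε₀.
E = |Q_enc|/(4πε₀r²) = (1.601×10^-5)/(4π·8.85×10^-12·(0.557)²) = 4.64e5 N/C.

4.64×10^5 V/m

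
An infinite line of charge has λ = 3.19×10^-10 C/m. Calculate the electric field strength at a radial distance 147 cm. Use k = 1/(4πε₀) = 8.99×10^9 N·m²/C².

Take a coaxial cylindrical Gaussian surface of radius r = 147 cm and length L.
Q_enc = λL, so λ_enc = 3.19×10^-10 C/m.
Since E is radial and uniform over the curved surface, Φ = E·2πrL = Q_enc/ε₀ = λ_enc L/ε₀.
E = 2k|λ_enc|/r = 2(8.99×10^9)(3.19×10^-10)/(1.47) = 3.9 N/C.

E ≈ 3.9 N/C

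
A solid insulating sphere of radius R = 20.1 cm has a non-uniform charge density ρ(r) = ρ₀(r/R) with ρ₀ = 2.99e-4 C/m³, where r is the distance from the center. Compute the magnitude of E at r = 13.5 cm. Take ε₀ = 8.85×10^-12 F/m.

By spherical symmetry E is radial; choose a Gaussian sphere of radius r = 13.5 cm (r < R).
Q_enc = ∫₀^r ρ(r')·4πr'² dr' = (4πρ₀/R) ∫₀^r r'^3 dr' = 4πρ₀ r^4/(4·R) = 1.552×10^-6 C.
Gauss's law: E·4πr² = Q_enc/ε₀.
E = |Q_enc|/(4πε₀r²) = (1.552e-6)/(4π·8.85×10^-12·(0.135)²) = 7.66×10^5 N/C.

E ≈ 7.66×10^5 N/C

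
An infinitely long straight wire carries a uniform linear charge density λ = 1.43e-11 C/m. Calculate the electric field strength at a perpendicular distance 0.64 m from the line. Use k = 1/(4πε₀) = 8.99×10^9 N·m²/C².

By cylindrical symmetry E is radial; use a coaxial Gaussian cylinder of radius 0.64 m and length L.
Q_enc = λL, so λ_enc = 1.43×10^-11 C/m.
Since E is radial and uniform over the curved surface, Φ = E·2πrL = Q_enc/ε₀ = λ_enc L/ε₀.
E = 2k|λ_enc|/r = 2(8.99×10^9)(1.43×10^-11)/(0.64) = 0.402 N/C.

E ≈ 0.402 N/C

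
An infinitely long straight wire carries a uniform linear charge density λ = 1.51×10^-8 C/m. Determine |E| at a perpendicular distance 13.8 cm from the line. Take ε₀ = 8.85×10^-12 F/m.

By cylindrical symmetry E is radial; use a coaxial Gaussian cylinder of radius 13.8 cm and length L.
Q_enc = λL, so λ_enc = 1.51e-8 C/m.
Applying ∮E·dA = Q_enc/ε₀ with the end caps contributing no flux:
E = |λ_enc|/(2πε₀r) = (1.51e-8)/(2π·8.85×10^-12·0.138) = 1.97×10^3 N/C.

|E| = 1.97×10^3 V/m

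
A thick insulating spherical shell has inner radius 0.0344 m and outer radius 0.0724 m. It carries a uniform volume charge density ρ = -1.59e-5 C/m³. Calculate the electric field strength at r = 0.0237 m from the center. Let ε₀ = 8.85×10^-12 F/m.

Symmetry ⇒ E = E(r) r̂. Gaussian sphere of radius r = 0.0237 m (r < 0.0344 m, inside the empty cavity).
No charge is enclosed, so by Gauss's law E·4πr² = 0 ⇒ E = 0.

|E| = 0 N/C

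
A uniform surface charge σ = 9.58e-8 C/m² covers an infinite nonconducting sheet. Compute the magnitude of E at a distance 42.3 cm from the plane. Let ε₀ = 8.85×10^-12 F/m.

The symmetry is planar: E is normal to the sheet and the same magnitude on both sides. Take a pillbox straddling the sheet with end-cap area A.
Only the two end caps contribute flux: Φ = 2EA. With Q_enc = σA, Gauss's law gives E = |σ|/(2ε₀).
E = |σ|/(2ε₀) = (9.58×10^-8)/(2·8.85×10^-12) = 5.41×10^3 N/C.

|E| ≈ 5.41×10^3 N/C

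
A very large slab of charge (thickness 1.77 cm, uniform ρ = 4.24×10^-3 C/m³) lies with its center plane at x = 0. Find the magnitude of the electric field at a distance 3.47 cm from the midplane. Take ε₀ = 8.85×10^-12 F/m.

E = 4.24e6 N/C

The point |x| = 3.47 cm lies outside the slab (half-thickness 0.00885 m). A symmetric pillbox spanning the full slab encloses Q_enc = ρ·d·A.
Flux = 2EA ⇒ E = |ρ|d/(2ε₀), independent of distance outside.
E = (4.24×10^-3)(0.0177)/(2·8.85×10^-12) = 4.24e6 N/C.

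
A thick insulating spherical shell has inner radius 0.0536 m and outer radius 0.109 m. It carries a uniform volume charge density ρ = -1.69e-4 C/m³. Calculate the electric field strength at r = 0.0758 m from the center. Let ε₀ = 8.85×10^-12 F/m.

By spherical symmetry E is radial; choose a Gaussian sphere of radius r = 0.0758 m (within the shell material, 0.0536 m < r < 0.109 m).
Enclosed charge is the volume from a to r: Q_enc = (4π/3)ρ(r³ − a³) = -1.993e-7 C.
Gauss's law: E·4πr² = Q_enc/ε₀.
E = |Q_enc|/(4πε₀r²) = (1.993×10^-7)/(4π·8.85×10^-12·(0.0758)²) = 3.12×10^5 N/C.

3.12×10^5 N/C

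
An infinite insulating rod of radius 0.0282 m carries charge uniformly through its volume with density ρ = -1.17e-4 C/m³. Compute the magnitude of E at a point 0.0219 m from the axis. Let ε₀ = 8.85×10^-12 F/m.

Coaxial Gaussian cylinder, radius r = 0.0219 m, length L (r < R).
Charge inside radius r per length L is ρ·πr²·L, so λ_enc = ρπr² = -1.763e-7 C/m.
Applying ∮E·dA = Q_enc/ε₀ with the end caps contributing no flux:
E = |λ_enc|/(2πε₀r) = (1.763×10^-7)/(2π·8.85×10^-12·0.0219) = 1.45e5 N/C.

1.45×10^5 V/m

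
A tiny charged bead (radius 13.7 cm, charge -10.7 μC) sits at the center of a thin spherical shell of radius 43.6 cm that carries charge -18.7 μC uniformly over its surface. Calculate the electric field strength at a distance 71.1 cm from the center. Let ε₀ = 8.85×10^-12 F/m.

E = 5.23e5 N/C

Symmetry ⇒ E = E(r) r̂. Gaussian sphere of radius r = 71.1 cm (r > 43.6 cm, enclosing both).
Q_enc = (-10.7 μC) + (-18.7 μC) = -2.94e-5 C.
By Gauss's law, ∮E·dA = E·4πr² = Q_enc/ε₀.
E = |Q_enc|/(4πε₀r²) = (2.94×10^-5)/(4π·8.85×10^-12·(0.711)²) = 5.23×10^5 N/C.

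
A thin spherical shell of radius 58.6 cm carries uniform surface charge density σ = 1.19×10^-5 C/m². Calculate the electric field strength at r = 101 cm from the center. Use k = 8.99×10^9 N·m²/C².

4.53×10^5 V/m

Take a concentric spherical Gaussian surface of radius r = 101 cm (r > 58.6 cm).
The entire shell is enclosed: Q_enc = σ·4πR² = (1.19×10^-5)·4π·(0.586)² = 5.135e-5 C.
Gauss's law: E·4πr² = Q_enc/ε₀.
E = k|Q_enc|/r² = (8.99×10^9)(5.135e-5)/(1.01)² = 4.53e5 N/C.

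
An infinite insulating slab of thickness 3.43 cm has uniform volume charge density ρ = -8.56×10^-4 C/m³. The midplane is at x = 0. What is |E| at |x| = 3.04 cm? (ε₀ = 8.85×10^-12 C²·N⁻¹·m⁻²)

The point |x| = 3.04 cm lies outside the slab (half-thickness 0.01715 m). A symmetric pillbox spanning the full slab encloses Q_enc = ρ·d·A.
Flux = 2EA ⇒ E = |ρ|d/(2ε₀), independent of distance outside.
E = (8.56×10^-4)(0.0343)/(2·8.85×10^-12) = 1.66×10^6 N/C.

|E| = 1.66×10^6 N/C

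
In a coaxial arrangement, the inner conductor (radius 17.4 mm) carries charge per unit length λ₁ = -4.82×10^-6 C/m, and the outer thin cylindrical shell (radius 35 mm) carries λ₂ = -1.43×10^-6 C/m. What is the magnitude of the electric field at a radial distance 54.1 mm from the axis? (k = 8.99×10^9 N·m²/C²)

|E| ≈ 2.08×10^6 N/C

Coaxial Gaussian cylinder, radius r = 54.1 mm, length L (r > 35 mm, enclosing both).
λ_enc = λ₁ + λ₂ = (-4.82×10^-6) + (-1.43×10^-6) = -6.25e-6 C/m.
Since E is radial and uniform over the curved surface, Φ = E·2πrL = Q_enc/ε₀ = λ_enc L/ε₀.
E = 2k|λ_enc|/r = 2(8.99×10^9)(6.25×10^-6)/(0.0541) = 2.08×10^6 N/C.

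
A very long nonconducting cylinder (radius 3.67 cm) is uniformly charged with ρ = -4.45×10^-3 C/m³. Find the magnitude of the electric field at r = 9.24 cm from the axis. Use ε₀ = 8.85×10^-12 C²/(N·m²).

E ≈ 3.66e6 N/C

Choose a coaxial cylinder of radius r = 9.24 cm (arbitrary length L) as the Gaussian surface (r > 3.67 cm, full cross-section enclosed).
λ_enc = ρ·πR² = (-4.45×10^-3)π(0.0367)² = -1.883e-5 C/m.
Gauss's law: E·2πrL = λ_enc L/ε₀.
E = |λ_enc|/(2πε₀r) = (1.883e-5)/(2π·8.85×10^-12·0.0924) = 3.66×10^6 N/C.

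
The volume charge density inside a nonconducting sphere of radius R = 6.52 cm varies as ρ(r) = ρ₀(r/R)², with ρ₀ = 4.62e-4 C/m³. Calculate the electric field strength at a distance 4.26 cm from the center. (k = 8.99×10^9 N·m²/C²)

By spherical symmetry E is radial; choose a Gaussian sphere of radius r = 4.26 cm (r < R).
Q_enc = ∫₀^r ρ(r')·4πr'² dr' = (4πρ₀/R²) ∫₀^r r'^4 dr' = 4πρ₀ r^5/(5·R²) = 3.832e-8 C.
Applying ∮E·dA = Q_enc/ε₀ with Φ = E(4πr²):
E = k|Q_enc|/r² = (8.99×10^9)(3.832×10^-8)/(0.0426)² = 1.90e5 N/C.

E = 1.90×10^5 V/m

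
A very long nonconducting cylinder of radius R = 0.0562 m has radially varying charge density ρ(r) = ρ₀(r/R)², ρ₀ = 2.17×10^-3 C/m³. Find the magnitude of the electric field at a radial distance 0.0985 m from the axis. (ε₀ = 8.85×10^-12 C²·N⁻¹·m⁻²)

1.97×10^6 N/C

Coaxial Gaussian cylinder, radius r = 0.0985 m, length L (r > R, full charge per length enclosed).
λ_enc = 2π ∫₀^R ρ₀(r'/R)^2 r' dr' = 2πρ₀R²/4 = 1.077e-5 C/m.
Since E is radial and uniform over the curved surface, Φ = E·2πrL = Q_enc/ε₀ = λ_enc L/ε₀.
E = |λ_enc|/(2πε₀r) = (1.077e-5)/(2π·8.85×10^-12·0.0985) = 1.97e6 N/C.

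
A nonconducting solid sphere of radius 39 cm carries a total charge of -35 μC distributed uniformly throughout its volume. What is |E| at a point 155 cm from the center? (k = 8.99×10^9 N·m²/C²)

By spherical symmetry E is radial; choose a Gaussian sphere of radius r = 155 cm (r > R, so the entire charge is enclosed).
Q_enc = -35 μC = -3.50×10^-5 C.
Applying ∮E·dA = Q_enc/ε₀ with Φ = E(4πr²):
E = k|Q_enc|/r² = (8.99×10^9)(3.50e-5)/(1.55)² = 1.31×10^5 N/C.

|E| = 1.31e5 V/m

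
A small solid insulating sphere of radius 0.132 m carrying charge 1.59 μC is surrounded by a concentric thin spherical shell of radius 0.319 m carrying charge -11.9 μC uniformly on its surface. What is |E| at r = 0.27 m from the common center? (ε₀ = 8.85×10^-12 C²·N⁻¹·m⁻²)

Use a concentric Gaussian sphere at r = 0.27 m (between the bodies, 0.132 m < r < 0.319 m).
The shell at 0.319 m lies outside the Gaussian surface, so Q_enc = 1.59 μC = 1.59×10^-6 C.
Applying ∮E·dA = Q_enc/ε₀ with Φ = E(4πr²):
E = |Q_enc|/(4πε₀r²) = (1.59e-6)/(4π·8.85×10^-12·(0.27)²) = 1.96×10^5 N/C.

E ≈ 1.96e5 N/C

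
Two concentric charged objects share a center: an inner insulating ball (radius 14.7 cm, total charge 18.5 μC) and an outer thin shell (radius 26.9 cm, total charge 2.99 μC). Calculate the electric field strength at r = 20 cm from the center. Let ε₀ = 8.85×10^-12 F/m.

Take a concentric spherical Gaussian surface of radius r = 20 cm (between the bodies, 14.7 cm < r < 26.9 cm).
Only the inner charge is enclosed; the outer shell contributes nothing inside itself. Q_enc = 18.5 μC = 1.85×10^-5 C.
Gauss's law: E·4πr² = Q_enc/ε₀.
E = |Q_enc|/(4πε₀r²) = (1.85×10^-5)/(4π·8.85×10^-12·(0.2)²) = 4.16e6 N/C.

4.16×10^6 N/C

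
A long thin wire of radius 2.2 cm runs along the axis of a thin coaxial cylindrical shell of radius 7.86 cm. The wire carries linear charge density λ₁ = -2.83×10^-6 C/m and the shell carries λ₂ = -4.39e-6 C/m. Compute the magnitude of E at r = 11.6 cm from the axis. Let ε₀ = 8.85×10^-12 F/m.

1.12e6 V/m

Coaxial Gaussian cylinder, radius r = 11.6 cm, length L (r > 7.86 cm, enclosing both).
λ_enc = λ₁ + λ₂ = (-2.83×10^-6) + (-4.39×10^-6) = -7.22×10^-6 C/m.
Applying ∮E·dA = Q_enc/ε₀ with the end caps contributing no flux:
E = |λ_enc|/(2πε₀r) = (7.22×10^-6)/(2π·8.85×10^-12·0.116) = 1.12e6 N/C.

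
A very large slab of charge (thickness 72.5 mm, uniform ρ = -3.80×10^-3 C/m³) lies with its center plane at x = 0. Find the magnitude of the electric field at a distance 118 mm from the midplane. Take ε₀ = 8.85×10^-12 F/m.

|E| ≈ 1.56×10^7 N/C

The point |x| = 118 mm lies outside the slab (half-thickness 0.03625 m). A symmetric pillbox spanning the full slab encloses Q_enc = ρ·d·A.
Flux = 2EA ⇒ E = |ρ|d/(2ε₀), independent of distance outside.
E = (3.80e-3)(0.0725)/(2·8.85×10^-12) = 1.56e7 N/C.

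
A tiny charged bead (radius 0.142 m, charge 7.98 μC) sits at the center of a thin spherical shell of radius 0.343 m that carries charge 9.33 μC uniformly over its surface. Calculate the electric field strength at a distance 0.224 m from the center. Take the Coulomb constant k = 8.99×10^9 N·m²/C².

|E| = 1.43×10^6 N/C

Use a concentric Gaussian sphere at r = 0.224 m (between the bodies, 0.142 m < r < 0.343 m).
Only the inner charge is enclosed; the outer shell contributes nothing inside itself. Q_enc = 7.98 μC = 7.98e-6 C.
Applying ∮E·dA = Q_enc/ε₀ with Φ = E(4πr²):
E = k|Q_enc|/r² = (8.99×10^9)(7.98e-6)/(0.224)² = 1.43×10^6 N/C.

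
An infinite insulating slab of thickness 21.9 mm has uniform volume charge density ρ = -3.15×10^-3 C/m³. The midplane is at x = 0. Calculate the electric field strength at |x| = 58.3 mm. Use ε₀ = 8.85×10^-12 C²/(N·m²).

E ≈ 3.90×10^6 N/C

The point |x| = 58.3 mm lies outside the slab (half-thickness 0.01095 m). A symmetric pillbox spanning the full slab encloses Q_enc = ρ·d·A.
Flux = 2EA ⇒ E = |ρ|d/(2ε₀), independent of distance outside.
E = (3.15×10^-3)(0.0219)/(2·8.85×10^-12) = 3.90e6 N/C.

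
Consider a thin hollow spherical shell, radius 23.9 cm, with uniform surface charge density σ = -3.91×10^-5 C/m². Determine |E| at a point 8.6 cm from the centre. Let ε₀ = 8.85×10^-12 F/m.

Use a concentric Gaussian sphere at r = 8.6 cm (inside the shell, r < 23.9 cm).
No charge lies within this surface, so Q_enc = 0 and Gauss's law gives E·4πr² = 0 ⇒ E = 0.

E = 0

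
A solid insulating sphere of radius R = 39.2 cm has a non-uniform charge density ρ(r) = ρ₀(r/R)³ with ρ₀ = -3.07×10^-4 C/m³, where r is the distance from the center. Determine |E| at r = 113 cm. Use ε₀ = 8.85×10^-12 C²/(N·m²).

Use a concentric Gaussian sphere at r = 113 cm (r > R, all charge enclosed).
Q_enc = 4π ∫₀^R ρ₀(r'/R)^3 r'² dr' = 4πρ₀R³/6 = -3.873×10^-5 C.
Gauss's law: E·4πr² = Q_enc/ε₀.
E = |Q_enc|/(4πε₀r²) = (3.873×10^-5)/(4π·8.85×10^-12·(1.13)²) = 2.73e5 N/C.

E ≈ 2.73×10^5 N/C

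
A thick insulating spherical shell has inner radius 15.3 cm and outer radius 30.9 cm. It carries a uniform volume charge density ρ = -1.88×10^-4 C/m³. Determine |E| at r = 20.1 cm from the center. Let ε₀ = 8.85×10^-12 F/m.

Use a concentric Gaussian sphere at r = 20.1 cm (within the shell material, 15.3 cm < r < 30.9 cm).
Only the shell between 15.3 cm and r is enclosed: Q_enc = ρ·(4π/3)(r³ − a³) = (-1.88×10^-4)·(4π/3)·((0.201)³ − (0.153)³) = -3.574×10^-6 C.
Applying ∮E·dA = Q_enc/ε₀ with Φ = E(4πr²):
E = |Q_enc|/(4πε₀r²) = (3.574×10^-6)/(4π·8.85×10^-12·(0.201)²) = 7.96e5 N/C.

E = 7.96×10^5 N/C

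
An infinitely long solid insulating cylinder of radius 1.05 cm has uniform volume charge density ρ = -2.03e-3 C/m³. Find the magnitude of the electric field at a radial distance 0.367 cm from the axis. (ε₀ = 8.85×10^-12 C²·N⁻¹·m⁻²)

|E| ≈ 4.21e5 N/C

By cylindrical symmetry E is radial; use a coaxial Gaussian cylinder of radius 0.367 cm and length L (r < R).
Enclosed charge per unit length: λ_enc = ρ·πr² = (-2.03×10^-3)π(0.00367)² = -8.59×10^-8 C/m.
Since E is radial and uniform over the curved surface, Φ = E·2πrL = Q_enc/ε₀ = λ_enc L/ε₀.
E = |λ_enc|/(2πε₀r) = (8.59e-8)/(2π·8.85×10^-12·0.00367) = 4.21×10^5 N/C.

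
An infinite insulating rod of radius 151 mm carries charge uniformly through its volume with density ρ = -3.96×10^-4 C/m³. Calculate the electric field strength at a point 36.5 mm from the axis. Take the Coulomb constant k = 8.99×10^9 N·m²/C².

Choose a coaxial cylinder of radius r = 36.5 mm (arbitrary length L) as the Gaussian surface (r < R).
Charge inside radius r per length L is ρ·πr²·L, so λ_enc = ρπr² = -1.657e-6 C/m.
Since E is radial and uniform over the curved surface, Φ = E·2πrL = Q_enc/ε₀ = λ_enc L/ε₀.
E = 2k|λ_enc|/r = 2(8.99×10^9)(1.657×10^-6)/(0.0365) = 8.16e5 N/C.

|E| ≈ 8.16e5 N/C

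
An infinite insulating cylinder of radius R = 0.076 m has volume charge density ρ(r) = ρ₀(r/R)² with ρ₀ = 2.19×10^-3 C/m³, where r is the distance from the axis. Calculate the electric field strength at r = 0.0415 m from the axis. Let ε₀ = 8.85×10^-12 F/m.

|E| ≈ 7.66×10^5 V/m

Choose a coaxial cylinder of radius r = 0.0415 m (arbitrary length L) as the Gaussian surface (r < R).
λ_enc = ∫₀^r ρ(r')·2πr' dr' = (2πρ₀/R²)·r^4/4 = 1.767×10^-6 C/m.
By Gauss's law (flux through the curved wall only), E·2πrL = λ_enc L/ε₀.
E = |λ_enc|/(2πε₀r) = (1.767×10^-6)/(2π·8.85×10^-12·0.0415) = 7.66e5 N/C.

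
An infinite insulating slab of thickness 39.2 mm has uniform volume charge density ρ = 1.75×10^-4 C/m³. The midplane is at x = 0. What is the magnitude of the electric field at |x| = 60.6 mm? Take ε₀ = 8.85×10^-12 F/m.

The point |x| = 60.6 mm lies outside the slab (half-thickness 0.0196 m). A symmetric pillbox spanning the full slab encloses Q_enc = ρ·d·A.
Flux = 2EA ⇒ E = |ρ|d/(2ε₀), independent of distance outside.
E = (1.75e-4)(0.0392)/(2·8.85×10^-12) = 3.88×10^5 N/C.

|E| = 3.88×10^5 N/C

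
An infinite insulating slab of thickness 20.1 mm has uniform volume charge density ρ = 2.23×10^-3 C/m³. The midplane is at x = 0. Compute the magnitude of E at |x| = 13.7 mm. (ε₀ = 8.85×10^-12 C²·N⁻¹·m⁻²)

|E| ≈ 2.53×10^6 V/m

The point |x| = 13.7 mm lies outside the slab (half-thickness 0.01005 m). A symmetric pillbox spanning the full slab encloses Q_enc = ρ·d·A.
Flux = 2EA ⇒ E = |ρ|d/(2ε₀), independent of distance outside.
E = (2.23e-3)(0.0201)/(2·8.85×10^-12) = 2.53×10^6 N/C.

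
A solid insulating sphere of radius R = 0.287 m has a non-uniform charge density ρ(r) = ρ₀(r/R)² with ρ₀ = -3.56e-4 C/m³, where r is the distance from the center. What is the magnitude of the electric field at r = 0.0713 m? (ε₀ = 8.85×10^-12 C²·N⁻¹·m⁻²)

|E| ≈ 3.54×10^4 N/C

By spherical symmetry E is radial; choose a Gaussian sphere of radius r = 0.0713 m (r < R).
Integrate the density: Q_enc = 4π ∫₀^r ρ₀(r'/R)^2 r'² dr' = 4πρ₀ r^5/(5·R²) = -2.002×10^-8 C.
Gauss's law: E·4πr² = Q_enc/ε₀.
E = |Q_enc|/(4πε₀r²) = (2.002×10^-8)/(4π·8.85×10^-12·(0.0713)²) = 3.54×10^4 N/C.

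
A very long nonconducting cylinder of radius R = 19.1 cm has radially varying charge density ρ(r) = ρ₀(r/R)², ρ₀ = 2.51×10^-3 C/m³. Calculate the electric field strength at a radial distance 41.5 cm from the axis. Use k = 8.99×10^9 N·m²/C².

By cylindrical symmetry E is radial; use a coaxial Gaussian cylinder of radius 41.5 cm and length L (r > R, full charge per length enclosed).
λ_enc = 2π ∫₀^R ρ₀(r'/R)^2 r' dr' = 2πρ₀R²/4 = 1.438×10^-4 C/m.
Applying ∮E·dA = Q_enc/ε₀ with the end caps contributing no flux:
E = 2k|λ_enc|/r = 2(8.99×10^9)(1.438e-4)/(0.415) = 6.23e6 N/C.

|E| = 6.23×10^6 N/C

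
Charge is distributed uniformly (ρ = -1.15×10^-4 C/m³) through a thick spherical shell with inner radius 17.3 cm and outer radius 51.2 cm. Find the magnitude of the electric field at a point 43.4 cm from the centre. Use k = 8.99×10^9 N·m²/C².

E ≈ 1.76×10^6 N/C

Take a concentric spherical Gaussian surface of radius r = 43.4 cm (within the shell material, 17.3 cm < r < 51.2 cm).
Enclosed charge is the volume from a to r: Q_enc = (4π/3)ρ(r³ − a³) = -3.688×10^-5 C.
Applying ∮E·dA = Q_enc/ε₀ with Φ = E(4πr²):
E = k|Q_enc|/r² = (8.99×10^9)(3.688×10^-5)/(0.434)² = 1.76×10^6 N/C.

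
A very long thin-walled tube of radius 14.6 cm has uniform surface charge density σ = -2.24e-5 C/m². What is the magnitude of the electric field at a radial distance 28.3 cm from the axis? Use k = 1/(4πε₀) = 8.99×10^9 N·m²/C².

Choose a coaxial cylinder of radius r = 28.3 cm (arbitrary length L) as the Gaussian surface (r > 14.6 cm).
The whole shell is enclosed: λ_enc = σ·2πR = (-2.24×10^-5)·2π·(0.146) = -2.055×10^-5 C/m.
Applying ∮E·dA = Q_enc/ε₀ with the end caps contributing no flux:
E = 2k|λ_enc|/r = 2(8.99×10^9)(2.055×10^-5)/(0.283) = 1.31e6 N/C.

E ≈ 1.31e6 V/m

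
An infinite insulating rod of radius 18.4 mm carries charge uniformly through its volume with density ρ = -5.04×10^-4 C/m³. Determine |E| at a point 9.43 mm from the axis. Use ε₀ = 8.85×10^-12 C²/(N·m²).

By cylindrical symmetry E is radial; use a coaxial Gaussian cylinder of radius 9.43 mm and length L (r < R).
Enclosed charge per unit length: λ_enc = ρ·πr² = (-5.04e-4)π(0.00943)² = -1.408×10^-7 C/m.
Since E is radial and uniform over the curved surface, Φ = E·2πrL = Q_enc/ε₀ = λ_enc L/ε₀.
E = |λ_enc|/(2πε₀r) = (1.408×10^-7)/(2π·8.85×10^-12·0.00943) = 2.69×10^5 N/C.

|E| = 2.69×10^5 N/C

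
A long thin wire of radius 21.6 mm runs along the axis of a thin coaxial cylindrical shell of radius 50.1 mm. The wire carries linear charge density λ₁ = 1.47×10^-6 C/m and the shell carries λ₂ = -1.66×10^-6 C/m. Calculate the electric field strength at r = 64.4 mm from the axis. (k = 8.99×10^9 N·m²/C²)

E = 5.30×10^4 V/m

Coaxial Gaussian cylinder, radius r = 64.4 mm, length L (r > 50.1 mm, enclosing both).
λ_enc = λ₁ + λ₂ = (1.47×10^-6) + (-1.66×10^-6) = -1.90e-7 C/m.
By Gauss's law (flux through the curved wall only), E·2πrL = λ_enc L/ε₀.
E = 2k|λ_enc|/r = 2(8.99×10^9)(1.90×10^-7)/(0.0644) = 5.30×10^4 N/C.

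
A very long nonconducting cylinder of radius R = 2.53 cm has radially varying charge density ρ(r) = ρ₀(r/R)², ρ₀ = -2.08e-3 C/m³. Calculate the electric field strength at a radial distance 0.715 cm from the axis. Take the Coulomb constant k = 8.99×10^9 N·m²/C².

By cylindrical symmetry E is radial; use a coaxial Gaussian cylinder of radius 0.715 cm and length L (r < R).
λ_enc = ∫₀^r ρ(r')·2πr' dr' = (2πρ₀/R²)·r^4/4 = -1.334×10^-8 C/m.
Applying ∮E·dA = Q_enc/ε₀ with the end caps contributing no flux:
E = 2k|λ_enc|/r = 2(8.99×10^9)(1.334×10^-8)/(0.00715) = 3.35e4 N/C.

E = 3.35×10^4 N/C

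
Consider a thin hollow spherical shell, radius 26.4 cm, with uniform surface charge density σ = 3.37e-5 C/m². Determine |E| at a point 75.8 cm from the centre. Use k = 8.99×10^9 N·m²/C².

4.62×10^5 V/m

By spherical symmetry E is radial; choose a Gaussian sphere of radius r = 75.8 cm (r > 26.4 cm).
The entire shell is enclosed: Q_enc = σ·4πR² = (3.37×10^-5)·4π·(0.264)² = 2.952×10^-5 C.
Since E is radial and uniform over the Gaussian sphere, Φ = E·4πr² = Q_enc/ε₀.
E = k|Q_enc|/r² = (8.99×10^9)(2.952e-5)/(0.758)² = 4.62×10^5 N/C.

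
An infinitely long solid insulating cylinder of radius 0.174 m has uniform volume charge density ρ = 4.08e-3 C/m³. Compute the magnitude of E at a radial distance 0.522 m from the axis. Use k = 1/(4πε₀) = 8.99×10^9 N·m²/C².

Coaxial Gaussian cylinder, radius r = 0.522 m, length L (r > 0.174 m, full cross-section enclosed).
λ_enc = ρ·πR² = (4.08×10^-3)π(0.174)² = 3.881×10^-4 C/m.
Gauss's law: E·2πrL = λ_enc L/ε₀.
E = 2k|λ_enc|/r = 2(8.99×10^9)(3.881e-4)/(0.522) = 1.34e7 N/C.

E = 1.34e7 N/C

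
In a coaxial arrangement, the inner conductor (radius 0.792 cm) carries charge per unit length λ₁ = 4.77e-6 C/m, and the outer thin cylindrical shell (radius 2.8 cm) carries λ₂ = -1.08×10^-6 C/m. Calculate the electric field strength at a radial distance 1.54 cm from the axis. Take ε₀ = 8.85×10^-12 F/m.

|E| = 5.57e6 N/C

Coaxial Gaussian cylinder, radius r = 1.54 cm, length L (between the conductors, 0.792 cm < r < 2.8 cm).
Only the inner wire is enclosed; the outer shell contributes nothing inside itself. λ_enc = λ₁ = 4.77×10^-6 C/m.
By Gauss's law (flux through the curved wall only), E·2πrL = λ_enc L/ε₀.
E = |λ_enc|/(2πε₀r) = (4.77×10^-6)/(2π·8.85×10^-12·0.0154) = 5.57×10^6 N/C.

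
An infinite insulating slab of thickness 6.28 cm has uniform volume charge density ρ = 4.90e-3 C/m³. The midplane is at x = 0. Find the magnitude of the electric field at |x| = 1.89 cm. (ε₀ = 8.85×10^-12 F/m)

By symmetry E is perpendicular to the slab. A Gaussian pillbox from −1.89 cm to +1.89 cm (face area A) lies entirely within the slab.
Q_enc = ρ·(2x)·A and flux = 2EA, so 2EA = 2ρxA/ε₀ ⇒ E = |ρ|x/ε₀.
E = (4.90×10^-3)(0.0189)/(8.85×10^-12) = 1.05×10^7 N/C.

|E| = 1.05×10^7 N/C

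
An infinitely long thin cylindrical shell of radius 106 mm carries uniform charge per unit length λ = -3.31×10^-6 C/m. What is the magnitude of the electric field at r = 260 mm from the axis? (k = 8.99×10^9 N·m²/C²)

Coaxial Gaussian cylinder, radius r = 260 mm, length L (r > 106 mm).
The full line charge is enclosed: λ_enc = -3.31×10^-6 C/m.
By Gauss's law (flux through the curved wall only), E·2πrL = λ_enc L/ε₀.
E = 2k|λ_enc|/r = 2(8.99×10^9)(3.31×10^-6)/(0.26) = 2.29×10^5 N/C.

|E| = 2.29e5 N/C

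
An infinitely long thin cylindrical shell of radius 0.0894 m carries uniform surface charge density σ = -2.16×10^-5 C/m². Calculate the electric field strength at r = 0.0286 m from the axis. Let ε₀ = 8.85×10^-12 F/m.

|E| = 0 N/C

Take a coaxial cylindrical Gaussian surface of radius r = 0.0286 m and length L (r < 0.0894 m, inside the shell).
All the surface charge lies outside this cylinder: Q_enc = 0, hence E = 0.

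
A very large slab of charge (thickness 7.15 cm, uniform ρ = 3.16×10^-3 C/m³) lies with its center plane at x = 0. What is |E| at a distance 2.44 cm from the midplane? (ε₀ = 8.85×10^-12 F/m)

|E| ≈ 8.71e6 N/C

By symmetry E is perpendicular to the slab. A Gaussian pillbox from −2.44 cm to +2.44 cm (face area A) lies entirely within the slab.
Q_enc = ρ·(2x)·A and flux = 2EA, so 2EA = 2ρxA/ε₀ ⇒ E = |ρ|x/ε₀.
E = (3.16×10^-3)(0.0244)/(8.85×10^-12) = 8.71×10^6 N/C.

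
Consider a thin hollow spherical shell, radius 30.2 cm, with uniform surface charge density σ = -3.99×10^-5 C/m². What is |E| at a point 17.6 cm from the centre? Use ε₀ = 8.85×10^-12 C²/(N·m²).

Take a concentric spherical Gaussian surface of radius r = 17.6 cm (inside the shell, r < 30.2 cm).
All the charge is outside the Gaussian surface: Q_enc = 0, hence E = 0 everywhere inside the shell.

E = 0 (no enclosed charge)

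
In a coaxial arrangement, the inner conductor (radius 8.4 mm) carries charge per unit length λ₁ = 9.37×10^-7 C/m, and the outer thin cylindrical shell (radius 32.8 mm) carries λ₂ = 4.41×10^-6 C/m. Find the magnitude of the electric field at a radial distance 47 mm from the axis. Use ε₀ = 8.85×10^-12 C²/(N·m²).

E ≈ 2.05×10^6 N/C

Coaxial Gaussian cylinder, radius r = 47 mm, length L (r > 32.8 mm, enclosing both).
λ_enc = λ₁ + λ₂ = (9.37×10^-7) + (4.41×10^-6) = 5.347×10^-6 C/m.
Applying ∮E·dA = Q_enc/ε₀ with the end caps contributing no flux:
E = |λ_enc|/(2πε₀r) = (5.347×10^-6)/(2π·8.85×10^-12·0.047) = 2.05×10^6 N/C.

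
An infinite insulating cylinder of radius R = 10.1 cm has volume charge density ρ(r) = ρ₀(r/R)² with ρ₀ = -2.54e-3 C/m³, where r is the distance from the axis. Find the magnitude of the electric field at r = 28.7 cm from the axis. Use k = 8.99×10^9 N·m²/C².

Coaxial Gaussian cylinder, radius r = 28.7 cm, length L (r > R, full charge per length enclosed).
λ_enc = 2π ∫₀^R ρ₀(r'/R)^2 r' dr' = 2πρ₀R²/4 = -4.07e-5 C/m.
Since E is radial and uniform over the curved surface, Φ = E·2πrL = Q_enc/ε₀ = λ_enc L/ε₀.
E = 2k|λ_enc|/r = 2(8.99×10^9)(4.07×10^-5)/(0.287) = 2.55×10^6 N/C.

E = 2.55×10^6 V/m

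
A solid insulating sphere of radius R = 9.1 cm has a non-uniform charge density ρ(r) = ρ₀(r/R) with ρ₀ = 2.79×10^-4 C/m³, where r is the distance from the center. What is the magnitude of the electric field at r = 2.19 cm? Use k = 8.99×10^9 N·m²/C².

Symmetry ⇒ E = E(r) r̂. Gaussian sphere of radius r = 2.19 cm (r < R).
Q_enc = ∫₀^r ρ(r')·4πr'² dr' = (4πρ₀/R) ∫₀^r r'^3 dr' = 4πρ₀ r^4/(4·R) = 2.216×10^-9 C.
Gauss's law: E·4πr² = Q_enc/ε₀.
E = k|Q_enc|/r² = (8.99×10^9)(2.216×10^-9)/(0.0219)² = 4.15×10^4 N/C.

E ≈ 4.15e4 N/C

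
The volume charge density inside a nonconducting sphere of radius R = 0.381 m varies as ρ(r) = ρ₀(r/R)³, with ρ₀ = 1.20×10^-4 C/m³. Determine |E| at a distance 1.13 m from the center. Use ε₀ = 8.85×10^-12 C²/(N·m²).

|E| ≈ 9.79×10^4 N/C

Use a concentric Gaussian sphere at r = 1.13 m (r > R, all charge enclosed).
Q_enc = 4π ∫₀^R ρ₀(r'/R)^3 r'² dr' = 4πρ₀R³/6 = 1.39×10^-5 C.
Applying ∮E·dA = Q_enc/ε₀ with Φ = E(4πr²):
E = |Q_enc|/(4πε₀r²) = (1.39×10^-5)/(4π·8.85×10^-12·(1.13)²) = 9.79×10^4 N/C.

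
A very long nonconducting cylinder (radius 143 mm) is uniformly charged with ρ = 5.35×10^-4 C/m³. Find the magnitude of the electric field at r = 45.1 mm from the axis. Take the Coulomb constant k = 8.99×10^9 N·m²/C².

Choose a coaxial cylinder of radius r = 45.1 mm (arbitrary length L) as the Gaussian surface (r < R).
Charge inside radius r per length L is ρ·πr²·L, so λ_enc = ρπr² = 3.419×10^-6 C/m.
Since E is radial and uniform over the curved surface, Φ = E·2πrL = Q_enc/ε₀ = λ_enc L/ε₀.
E = 2k|λ_enc|/r = 2(8.99×10^9)(3.419×10^-6)/(0.0451) = 1.36×10^6 N/C.

E = 1.36×10^6 V/m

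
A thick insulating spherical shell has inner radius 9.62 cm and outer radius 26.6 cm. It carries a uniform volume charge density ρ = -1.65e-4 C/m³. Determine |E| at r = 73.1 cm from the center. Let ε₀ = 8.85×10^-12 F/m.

|E| ≈ 2.09×10^5 N/C

Take a concentric spherical Gaussian surface of radius r = 73.1 cm (r > 26.6 cm, enclosing the whole shell).
Q_enc = ρ·(4π/3)(b³ − a³) = (-1.65e-4)·(4π/3)·((0.266)³ − (0.0962)³) = -1.239×10^-5 C.
Gauss's law: E·4πr² = Q_enc/ε₀.
E = |Q_enc|/(4πε₀r²) = (1.239e-5)/(4π·8.85×10^-12·(0.731)²) = 2.09×10^5 N/C.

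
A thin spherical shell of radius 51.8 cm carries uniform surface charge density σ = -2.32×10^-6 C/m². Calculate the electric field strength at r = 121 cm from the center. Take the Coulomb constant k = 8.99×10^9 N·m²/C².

By spherical symmetry E is radial; choose a Gaussian sphere of radius r = 121 cm (r > 51.8 cm).
The entire shell is enclosed: Q_enc = σ·4πR² = (-2.32×10^-6)·4π·(0.518)² = -7.823×10^-6 C.
By Gauss's law, ∮E·dA = E·4πr² = Q_enc/ε₀.
E = k|Q_enc|/r² = (8.99×10^9)(7.823×10^-6)/(1.21)² = 4.80e4 N/C.

|E| = 4.80×10^4 N/C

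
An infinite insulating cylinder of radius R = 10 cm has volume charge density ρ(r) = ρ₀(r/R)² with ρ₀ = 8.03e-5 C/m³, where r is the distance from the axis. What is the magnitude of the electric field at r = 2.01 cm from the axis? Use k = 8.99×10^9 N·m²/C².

Take a coaxial cylindrical Gaussian surface of radius r = 2.01 cm and length L (r < R).
Integrating ρ over the cross-section to radius r: λ_enc = (2πρ₀/R²) ∫₀^r r'^3 dr' = 2πρ₀ r^4/(4·R²) = 2.059×10^-9 C/m.
By Gauss's law (flux through the curved wall only), E·2πrL = λ_enc L/ε₀.
E = 2k|λ_enc|/r = 2(8.99×10^9)(2.059×10^-9)/(0.0201) = 1.84×10^3 N/C.

E ≈ 1.84×10^3 N/C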